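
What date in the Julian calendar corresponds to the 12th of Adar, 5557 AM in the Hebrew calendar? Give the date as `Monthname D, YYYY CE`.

February 27, 1797 CE

Both dates share Julian Day Number 2377470; in the Julian calendar that is 27 February 1797 CE.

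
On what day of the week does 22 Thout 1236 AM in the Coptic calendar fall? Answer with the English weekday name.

This is JDN 2276135 (30 September 1519 Gregorian).
Since JDN mod 7 = 1 (0 = Monday), the day is Tuesday.

Tuesday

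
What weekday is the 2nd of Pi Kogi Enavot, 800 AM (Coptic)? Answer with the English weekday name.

Sunday

In the proleptic Gregorian calendar this is 31 August 1084 (JDN 2117226).
2117226 ≡ 6 (mod 7); counting from Monday = 0 gives Sunday.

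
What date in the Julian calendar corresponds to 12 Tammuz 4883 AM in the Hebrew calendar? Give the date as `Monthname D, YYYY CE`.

The source date corresponds to 14 July 1123 in the proleptic Gregorian calendar (JDN 2131421).
That day falls on 7 July 1123 CE in the Julian calendar.

July 7, 1123 CE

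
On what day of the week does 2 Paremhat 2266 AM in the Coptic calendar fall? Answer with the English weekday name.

Equivalently 15 March 2550 Gregorian, JDN 2652502.
2652502 ≡ 6 (mod 7); counting from Monday = 0 gives Sunday.

Sunday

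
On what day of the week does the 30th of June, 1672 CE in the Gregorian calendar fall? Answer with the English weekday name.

2331927 ≡ 3 (mod 7); counting from Monday = 0 gives Thursday.

Thursday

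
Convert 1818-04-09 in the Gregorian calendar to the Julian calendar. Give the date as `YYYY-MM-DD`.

1818-03-28

For dates in this range the Gregorian date is 12 days ahead of the Julian.
9 April 1818 Gregorian − 12 days → 28 March 1818 Julian.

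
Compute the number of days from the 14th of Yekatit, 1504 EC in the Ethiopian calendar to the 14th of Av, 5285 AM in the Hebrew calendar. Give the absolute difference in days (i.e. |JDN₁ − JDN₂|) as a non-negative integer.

4924

JDN of the first date = 2273355.
JDN of the second date = 2278279.
|2278279 − 2273355| = 4924.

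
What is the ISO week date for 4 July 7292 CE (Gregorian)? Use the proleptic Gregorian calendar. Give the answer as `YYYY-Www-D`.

The weekday is Friday (ISO weekday 5).
That Friday belongs to ISO week 27 of ISO year 7292.

7292-W27-5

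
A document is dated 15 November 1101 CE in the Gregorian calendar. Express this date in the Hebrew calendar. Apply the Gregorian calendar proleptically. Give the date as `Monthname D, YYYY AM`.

Julian Day Number of the source date = 2123510.
Converting JDN 2123510 to the Hebrew calendar gives 15 Kislev 4862 AM.

Kislev 15, 4862 AM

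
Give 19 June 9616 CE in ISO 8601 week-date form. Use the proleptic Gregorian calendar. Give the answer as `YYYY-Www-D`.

The weekday is Sunday (ISO weekday 7).
That Sunday belongs to ISO week 24 of ISO year 9616.

9616-W24-7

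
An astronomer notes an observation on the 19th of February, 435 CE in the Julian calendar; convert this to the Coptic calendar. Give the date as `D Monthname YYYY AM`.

The source date corresponds to 20 February 435 in the proleptic Gregorian calendar (JDN 1879991).
That day falls on 25 Meshir 151 AM in the Coptic calendar.

25 Meshir 151 AM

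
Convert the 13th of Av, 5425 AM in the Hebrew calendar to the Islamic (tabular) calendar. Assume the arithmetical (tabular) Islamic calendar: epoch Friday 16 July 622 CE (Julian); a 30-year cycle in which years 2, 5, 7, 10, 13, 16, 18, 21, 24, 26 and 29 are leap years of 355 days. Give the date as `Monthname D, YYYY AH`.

Muharram 12, 1076 AH

Both dates share Julian Day Number 2329395; in the tabular Islamic calendar that is 12 Muharram 1076 AH.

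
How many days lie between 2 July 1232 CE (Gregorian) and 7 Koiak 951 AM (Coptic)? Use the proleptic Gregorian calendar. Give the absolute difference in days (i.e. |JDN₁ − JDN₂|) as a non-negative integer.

First date → JDN 2171222; second date → JDN 2172113.
The interval is |2171222 − 2172113| = 891 days.

891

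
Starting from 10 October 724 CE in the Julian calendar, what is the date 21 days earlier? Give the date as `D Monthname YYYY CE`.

19 September 724 CE

Counting 21 days back from JDN 1985782 reaches JDN 1985761, which is 19 September 724 CE.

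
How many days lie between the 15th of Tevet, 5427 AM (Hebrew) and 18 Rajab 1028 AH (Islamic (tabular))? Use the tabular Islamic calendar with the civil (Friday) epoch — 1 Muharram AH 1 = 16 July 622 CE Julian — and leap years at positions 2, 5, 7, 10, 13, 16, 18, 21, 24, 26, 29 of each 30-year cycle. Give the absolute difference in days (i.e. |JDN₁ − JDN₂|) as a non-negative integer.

First date → JDN 2329930; second date → JDN 2312569.
The interval is |2329930 − 2312569| = 17361 days.

17361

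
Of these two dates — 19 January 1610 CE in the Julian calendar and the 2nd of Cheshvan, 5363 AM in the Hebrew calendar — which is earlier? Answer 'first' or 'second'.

second

The two dates have Julian Day Numbers 2309129 and 2306468 respectively.
Since 2306468 < 2309129, the second date comes first.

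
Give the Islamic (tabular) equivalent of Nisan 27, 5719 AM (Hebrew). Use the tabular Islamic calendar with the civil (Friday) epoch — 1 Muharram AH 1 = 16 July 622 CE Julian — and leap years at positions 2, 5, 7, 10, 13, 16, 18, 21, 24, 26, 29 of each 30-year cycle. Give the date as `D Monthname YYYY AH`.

Julian Day Number of the source date = 2436694.
Converting JDN 2436694 to the tabular Islamic calendar gives 26 Shawwal 1378 AH.

26 Shawwal 1378 AH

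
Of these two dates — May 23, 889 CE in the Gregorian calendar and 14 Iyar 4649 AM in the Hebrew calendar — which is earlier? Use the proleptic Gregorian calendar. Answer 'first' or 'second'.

The two dates have Julian Day Numbers 2045904 and 2045873 respectively.
Since 2045873 < 2045904, the second date comes first.

second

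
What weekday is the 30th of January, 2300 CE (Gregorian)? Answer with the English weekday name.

Tuesday

JDN 2561147 mod 7 = 1, and JDN 0 was a Monday, so this is a Tuesday.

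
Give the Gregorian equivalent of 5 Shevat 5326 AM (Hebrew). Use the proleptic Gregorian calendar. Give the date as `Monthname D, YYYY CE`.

Both dates share Julian Day Number 2293034; in the Gregorian calendar that is 5 January 1566 CE.

January 5, 1566 CE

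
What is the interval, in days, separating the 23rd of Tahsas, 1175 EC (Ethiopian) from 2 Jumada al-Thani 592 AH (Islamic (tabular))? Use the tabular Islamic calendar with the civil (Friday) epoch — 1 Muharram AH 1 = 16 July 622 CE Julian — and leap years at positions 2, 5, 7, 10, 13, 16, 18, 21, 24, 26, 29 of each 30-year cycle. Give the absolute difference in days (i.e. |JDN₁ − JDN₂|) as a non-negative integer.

4884

JDN of the first date = 2153136.
JDN of the second date = 2158020.
|2158020 − 2153136| = 4884.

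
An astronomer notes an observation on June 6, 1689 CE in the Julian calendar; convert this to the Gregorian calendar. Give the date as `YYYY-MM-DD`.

1689-06-16

For dates in this range the Gregorian date is 10 days ahead of the Julian.
6 June 1689 Julian + 10 days → 16 June 1689 Gregorian.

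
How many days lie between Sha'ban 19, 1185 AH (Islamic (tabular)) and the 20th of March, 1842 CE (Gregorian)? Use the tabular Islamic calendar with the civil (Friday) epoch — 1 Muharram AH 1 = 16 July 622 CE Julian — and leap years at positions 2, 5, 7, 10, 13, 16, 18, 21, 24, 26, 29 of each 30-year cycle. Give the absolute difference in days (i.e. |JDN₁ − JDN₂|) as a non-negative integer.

25680

First date → JDN 2368235; second date → JDN 2393915.
The interval is |2368235 − 2393915| = 25680 days.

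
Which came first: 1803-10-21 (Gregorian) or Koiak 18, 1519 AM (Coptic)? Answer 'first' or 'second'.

second

Converting both to JDN: 2379885 vs 2379586; the smaller is the second.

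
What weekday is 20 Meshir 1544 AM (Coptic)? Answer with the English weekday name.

In the Gregorian calendar this is 27 February 1828 (JDN 2388780).
Since JDN mod 7 = 2 (0 = Monday), the day is Wednesday.

Wednesday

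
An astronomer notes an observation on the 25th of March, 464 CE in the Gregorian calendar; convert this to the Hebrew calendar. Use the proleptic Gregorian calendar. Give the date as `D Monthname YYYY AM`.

Both dates share Julian Day Number 1890617; in the Hebrew calendar that is 1 Nisan 4224 AM.

1 Nisan 4224 AM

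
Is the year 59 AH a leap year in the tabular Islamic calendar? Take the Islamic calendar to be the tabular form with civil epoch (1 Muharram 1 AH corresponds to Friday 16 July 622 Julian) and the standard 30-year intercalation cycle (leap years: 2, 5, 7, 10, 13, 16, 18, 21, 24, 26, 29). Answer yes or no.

Year 59 AH is year 29 of its 30-year cycle; leap positions are 2, 5, 7, 10, 13, 16, 18, 21, 24, 26, 29, so it is a leap year (355 days).

yes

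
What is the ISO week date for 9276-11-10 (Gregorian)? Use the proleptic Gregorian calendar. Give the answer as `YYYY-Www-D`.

The weekday is Tuesday (ISO weekday 2).
That Tuesday belongs to ISO week 46 of ISO year 9276.

9276-W46-2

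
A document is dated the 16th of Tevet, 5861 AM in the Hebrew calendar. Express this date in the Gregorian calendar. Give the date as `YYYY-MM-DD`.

Julian Day Number of the source date = 2488451.
Converting JDN 2488451 to the Gregorian calendar gives 17 January 2101 CE.

2101-01-17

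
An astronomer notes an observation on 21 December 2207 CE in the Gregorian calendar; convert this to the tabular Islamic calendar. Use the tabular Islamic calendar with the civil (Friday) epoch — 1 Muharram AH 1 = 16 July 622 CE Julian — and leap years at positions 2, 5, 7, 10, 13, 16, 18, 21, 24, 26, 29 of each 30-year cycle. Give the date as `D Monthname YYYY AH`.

30 Muharram 1635 AH

Both dates share Julian Day Number 2527504; in the tabular Islamic calendar that is 30 Muharram 1635 AH.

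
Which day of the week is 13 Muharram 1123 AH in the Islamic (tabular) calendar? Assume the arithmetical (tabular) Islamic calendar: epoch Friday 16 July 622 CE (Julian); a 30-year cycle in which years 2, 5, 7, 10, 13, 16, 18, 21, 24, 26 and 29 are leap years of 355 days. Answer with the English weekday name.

This is JDN 2346051 (3 March 1711 Gregorian).
Since JDN mod 7 = 1 (0 = Monday), the day is Tuesday.

Tuesday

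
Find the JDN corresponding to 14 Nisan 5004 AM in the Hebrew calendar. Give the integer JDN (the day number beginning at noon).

Equivalently 1 April 1244 (proleptic Gregorian).
JDN 2451545 is 1 January 2000 CE (Gregorian); the target day is −276032 days from there, so JDN = 2175513.

2175513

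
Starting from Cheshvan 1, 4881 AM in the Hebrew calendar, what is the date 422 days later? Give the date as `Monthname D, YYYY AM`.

Kislev 9, 4882 AM

Counting 422 days forward from JDN 2130406 reaches JDN 2130828, which is Kislev 9, 4882 AM.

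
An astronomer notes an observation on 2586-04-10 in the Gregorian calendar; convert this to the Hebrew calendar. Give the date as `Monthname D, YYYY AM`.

Julian Day Number of the source date = 2665677.
Converting JDN 2665677 to the Hebrew calendar gives 29 Adar II 6346 AM.

Adar II 29, 6346 AM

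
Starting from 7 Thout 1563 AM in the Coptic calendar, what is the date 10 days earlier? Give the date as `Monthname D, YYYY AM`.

The starting date is JDN 2395556; 2395556 − 10 = 2395546.
JDN 2395546 corresponds to Pi Kogi Enavot 2, 1562 AM.

Pi Kogi Enavot 2, 1562 AM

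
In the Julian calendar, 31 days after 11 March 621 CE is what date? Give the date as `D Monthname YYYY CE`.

The starting date is JDN 1947948; 1947948 + 31 = 1947979.
JDN 1947979 corresponds to 11 April 621 CE.

11 April 621 CE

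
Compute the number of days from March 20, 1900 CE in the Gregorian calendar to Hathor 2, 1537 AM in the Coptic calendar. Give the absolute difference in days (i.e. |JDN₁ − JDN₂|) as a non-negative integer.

28984

JDN of the first date = 2415099.
JDN of the second date = 2386115.
|2386115 − 2415099| = 28984.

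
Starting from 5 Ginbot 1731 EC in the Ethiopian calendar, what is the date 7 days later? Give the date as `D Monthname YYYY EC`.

Counting 7 days forward from JDN 2356347 reaches JDN 2356354, which is 12 Ginbot 1731 EC.

12 Ginbot 1731 EC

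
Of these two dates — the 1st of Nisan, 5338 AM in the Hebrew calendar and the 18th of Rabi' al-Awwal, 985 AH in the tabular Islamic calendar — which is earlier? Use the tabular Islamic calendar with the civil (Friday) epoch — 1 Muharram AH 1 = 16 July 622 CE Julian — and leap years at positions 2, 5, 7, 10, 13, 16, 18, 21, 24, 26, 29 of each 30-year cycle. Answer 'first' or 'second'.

First date → JDN 2297490; second date → JDN 2297213.
JDN 2297213 < JDN 2297490, so the second date is earlier.

second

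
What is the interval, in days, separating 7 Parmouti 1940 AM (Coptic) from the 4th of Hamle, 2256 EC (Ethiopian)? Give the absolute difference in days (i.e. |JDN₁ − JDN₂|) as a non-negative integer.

14697

First date → JDN 2533466; second date → JDN 2548163.
The interval is |2533466 − 2548163| = 14697 days.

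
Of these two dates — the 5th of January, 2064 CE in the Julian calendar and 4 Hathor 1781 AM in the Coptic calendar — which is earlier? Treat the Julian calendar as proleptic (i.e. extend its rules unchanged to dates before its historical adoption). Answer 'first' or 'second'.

Converting both to JDN: 2474938 vs 2475238; the smaller is the first.

first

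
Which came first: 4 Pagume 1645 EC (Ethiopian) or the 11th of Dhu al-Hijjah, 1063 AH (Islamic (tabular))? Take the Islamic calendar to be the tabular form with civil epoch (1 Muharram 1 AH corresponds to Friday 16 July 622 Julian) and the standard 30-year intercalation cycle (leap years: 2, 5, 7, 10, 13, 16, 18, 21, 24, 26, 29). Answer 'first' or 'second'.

first

The two dates have Julian Day Numbers 2325055 and 2325112 respectively.
Since 2325055 < 2325112, the first date comes first.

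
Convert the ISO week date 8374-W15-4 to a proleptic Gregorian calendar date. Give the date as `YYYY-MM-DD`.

8374-04-11

ISO week 1 of 8374 is the week containing the first Thursday of 8374.
Week 15, day 4 (Thursday) lands on 8374-04-11.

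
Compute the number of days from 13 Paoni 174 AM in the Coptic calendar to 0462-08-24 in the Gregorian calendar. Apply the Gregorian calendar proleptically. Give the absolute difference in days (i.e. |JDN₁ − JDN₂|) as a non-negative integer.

1538

First date → JDN 1888500; second date → JDN 1890038.
The interval is |1888500 − 1890038| = 1538 days.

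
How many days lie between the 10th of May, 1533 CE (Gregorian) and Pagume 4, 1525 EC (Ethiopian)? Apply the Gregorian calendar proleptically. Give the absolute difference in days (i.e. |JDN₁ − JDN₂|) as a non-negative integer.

JDN of the first date = 2281106.
JDN of the second date = 2281225.
|2281225 − 2281106| = 119.

119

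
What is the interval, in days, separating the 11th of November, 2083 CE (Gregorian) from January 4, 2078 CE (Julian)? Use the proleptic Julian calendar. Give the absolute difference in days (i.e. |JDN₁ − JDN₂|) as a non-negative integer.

JDN of the first date = 2482175.
JDN of the second date = 2480051.
|2480051 − 2482175| = 2124.

2124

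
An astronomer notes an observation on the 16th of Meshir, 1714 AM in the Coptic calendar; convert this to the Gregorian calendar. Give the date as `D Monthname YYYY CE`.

Both dates share Julian Day Number 2450868; in the Gregorian calendar that is 23 February 1998 CE.

23 February 1998 CE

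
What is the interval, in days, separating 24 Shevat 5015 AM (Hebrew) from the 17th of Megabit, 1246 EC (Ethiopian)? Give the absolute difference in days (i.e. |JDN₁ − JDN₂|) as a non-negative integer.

327

First date → JDN 2179480; second date → JDN 2179153.
The interval is |2179480 − 2179153| = 327 days.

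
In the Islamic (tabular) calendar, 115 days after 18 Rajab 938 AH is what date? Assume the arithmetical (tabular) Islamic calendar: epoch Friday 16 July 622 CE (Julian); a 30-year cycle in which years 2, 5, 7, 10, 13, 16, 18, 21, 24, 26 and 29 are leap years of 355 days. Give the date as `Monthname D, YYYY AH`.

Counting 115 days forward from JDN 2280676 reaches JDN 2280791, which is Dhu al-Qa'dah 15, 938 AH.

Dhu al-Qa'dah 15, 938 AH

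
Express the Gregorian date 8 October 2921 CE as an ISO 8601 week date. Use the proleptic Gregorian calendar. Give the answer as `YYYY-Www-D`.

2921-W41-3

The weekday is Wednesday (ISO weekday 3).
That Wednesday belongs to ISO week 41 of ISO year 2921.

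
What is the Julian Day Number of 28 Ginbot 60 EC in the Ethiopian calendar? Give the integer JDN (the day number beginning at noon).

1746038

In the proleptic Gregorian calendar the same day is 21 May 68.
JDN 2451545 is 1 January 2000 CE (Gregorian); the target day is −705507 days from there, so JDN = 1746038.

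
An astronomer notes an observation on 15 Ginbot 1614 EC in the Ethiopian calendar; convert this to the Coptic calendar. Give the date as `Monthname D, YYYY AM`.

Pashons 15, 1338 AM

Julian Day Number of the source date = 2313623.
Converting JDN 2313623 to the Coptic calendar gives 15 Pashons 1338 AM.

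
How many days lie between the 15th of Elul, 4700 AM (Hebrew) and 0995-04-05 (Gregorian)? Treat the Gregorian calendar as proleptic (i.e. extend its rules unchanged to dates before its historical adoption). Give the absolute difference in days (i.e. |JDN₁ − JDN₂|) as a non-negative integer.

JDN of the first date = 2064626.
JDN of the second date = 2084571.
|2084571 − 2064626| = 19945.

19945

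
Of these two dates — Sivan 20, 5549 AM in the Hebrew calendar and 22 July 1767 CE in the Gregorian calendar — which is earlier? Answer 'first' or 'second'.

Converting both to JDN: 2374644 vs 2366646; the smaller is the second.

second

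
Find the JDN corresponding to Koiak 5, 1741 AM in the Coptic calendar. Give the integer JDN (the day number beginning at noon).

In the Gregorian calendar the same day is 14 December 2024.
JDN 2400001 is 17 November 1858 CE (Gregorian), MJD 0; the target day is +60658 days from there, so JDN = 2460659.

2460659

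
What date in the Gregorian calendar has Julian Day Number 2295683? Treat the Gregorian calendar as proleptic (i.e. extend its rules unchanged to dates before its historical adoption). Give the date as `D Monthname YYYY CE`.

7 April 1573 CE

Counting from JDN 2299161 = 15 Oct 1582 gives an offset of -3478 days.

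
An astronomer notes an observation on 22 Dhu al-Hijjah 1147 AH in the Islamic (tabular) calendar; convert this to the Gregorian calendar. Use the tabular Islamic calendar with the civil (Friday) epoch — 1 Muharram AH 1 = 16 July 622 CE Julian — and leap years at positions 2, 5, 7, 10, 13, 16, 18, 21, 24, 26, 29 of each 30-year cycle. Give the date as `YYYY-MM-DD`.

Julian Day Number of the source date = 2354890.
Converting JDN 2354890 to the Gregorian calendar gives 15 May 1735 CE.

1735-05-15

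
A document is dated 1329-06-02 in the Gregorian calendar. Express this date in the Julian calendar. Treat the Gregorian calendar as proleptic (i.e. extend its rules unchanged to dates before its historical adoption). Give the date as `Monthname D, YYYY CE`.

The Julian–Gregorian offset here is 8 days (Julian trailing).
2 June 1329 Gregorian − 8 days → 25 May 1329 Julian.

May 25, 1329 CE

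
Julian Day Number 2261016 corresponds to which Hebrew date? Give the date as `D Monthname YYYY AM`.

26 Iyar 5238 AM

The proleptic Gregorian equivalent of JDN 2261016 is 8 May 1478.
In the Hebrew calendar that day is 26 Iyar 5238 AM.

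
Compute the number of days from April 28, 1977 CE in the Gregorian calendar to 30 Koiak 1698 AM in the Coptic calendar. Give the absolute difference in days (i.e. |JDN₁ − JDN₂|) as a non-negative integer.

JDN of the first date = 2443262.
JDN of the second date = 2444978.
|2444978 − 2443262| = 1716.

1716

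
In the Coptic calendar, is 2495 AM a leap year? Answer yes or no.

2495 mod 4 = 3; in the Coptic calendar a year is leap when year mod 4 = 3, so it is a leap year.

yes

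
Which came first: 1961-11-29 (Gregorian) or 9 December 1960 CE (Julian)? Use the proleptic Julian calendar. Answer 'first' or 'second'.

First date → JDN 2437633; second date → JDN 2437291.
JDN 2437291 < JDN 2437633, so the second date is earlier.

second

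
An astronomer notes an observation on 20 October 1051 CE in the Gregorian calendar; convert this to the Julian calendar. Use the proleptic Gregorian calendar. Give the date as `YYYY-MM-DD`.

For dates in this range the Gregorian date is 6 days ahead of the Julian.
20 October 1051 Gregorian − 6 days → 14 October 1051 Julian.

1051-10-14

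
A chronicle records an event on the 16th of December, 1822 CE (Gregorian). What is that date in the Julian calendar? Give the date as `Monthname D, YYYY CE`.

December 4, 1822 CE

At this point the Julian calendar is 12 days behind the Gregorian.
16 December 1822 Gregorian − 12 days → 4 December 1822 Julian.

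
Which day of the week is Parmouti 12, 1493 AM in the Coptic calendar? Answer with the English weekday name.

Friday

This is JDN 2370204 (18 April 1777 Gregorian).
JDN 2370204 mod 7 = 4, and JDN 0 was a Monday, so this is a Friday.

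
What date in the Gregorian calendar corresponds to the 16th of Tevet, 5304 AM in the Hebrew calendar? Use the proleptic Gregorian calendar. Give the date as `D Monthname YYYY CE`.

23 December 1543 CE

Julian Day Number of the source date = 2284985.
Converting JDN 2284985 to the Gregorian calendar gives 23 December 1543 CE.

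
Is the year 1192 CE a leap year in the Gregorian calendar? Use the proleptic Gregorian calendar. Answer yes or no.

1192 is divisible by 4 and not by 100, so it is a leap year.

yes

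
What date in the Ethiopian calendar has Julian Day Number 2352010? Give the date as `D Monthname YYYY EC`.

21 Sene 1719 EC

JDN 2352010 is 26 June 1727 in the Gregorian calendar.
In the Ethiopian calendar that day is 21 Sene 1719 EC.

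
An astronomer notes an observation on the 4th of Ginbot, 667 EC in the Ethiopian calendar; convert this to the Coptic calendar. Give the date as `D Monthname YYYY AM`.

4 Pashons 391 AM

The source date corresponds to 2 May 675 in the proleptic Gregorian calendar (JDN 1967720).
That day falls on 4 Pashons 391 AM in the Coptic calendar.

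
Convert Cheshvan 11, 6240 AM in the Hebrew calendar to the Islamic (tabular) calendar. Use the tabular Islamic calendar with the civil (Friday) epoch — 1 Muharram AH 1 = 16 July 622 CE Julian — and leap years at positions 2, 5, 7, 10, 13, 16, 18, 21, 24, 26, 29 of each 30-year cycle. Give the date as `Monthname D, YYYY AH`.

Rabi' al-Thani 11, 1915 AH

The source date corresponds to 28 October 2479 in the Gregorian calendar (JDN 2626797).
That day falls on 11 Rabi' al-Thani 1915 AH in the tabular Islamic calendar.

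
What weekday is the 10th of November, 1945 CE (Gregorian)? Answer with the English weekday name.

Saturday

JDN 2431770 mod 7 = 5, and JDN 0 was a Monday, so this is a Saturday.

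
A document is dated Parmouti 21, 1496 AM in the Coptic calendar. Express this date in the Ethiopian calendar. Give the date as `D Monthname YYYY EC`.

21 Miyazya 1772 EC

Both dates share Julian Day Number 2371309; in the Ethiopian calendar that is 21 Miyazya 1772 EC.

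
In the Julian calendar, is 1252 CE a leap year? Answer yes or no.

1252 mod 4 = 0, so it is a leap year in the Julian calendar.

yes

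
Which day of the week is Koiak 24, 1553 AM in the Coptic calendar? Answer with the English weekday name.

Equivalently 1 January 1837 Gregorian, JDN 2392011.
2392011 ≡ 6 (mod 7); counting from Monday = 0 gives Sunday.

Sunday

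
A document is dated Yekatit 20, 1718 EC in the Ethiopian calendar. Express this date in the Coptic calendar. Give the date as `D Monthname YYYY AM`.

Julian Day Number of the source date = 2351524.
Converting JDN 2351524 to the Coptic calendar gives 20 Meshir 1442 AM.

20 Meshir 1442 AM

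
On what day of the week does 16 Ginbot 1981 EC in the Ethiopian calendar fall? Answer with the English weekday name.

Wednesday

Equivalently 24 May 1989 Gregorian, JDN 2447671.
2447671 ≡ 2 (mod 7); counting from Monday = 0 gives Wednesday.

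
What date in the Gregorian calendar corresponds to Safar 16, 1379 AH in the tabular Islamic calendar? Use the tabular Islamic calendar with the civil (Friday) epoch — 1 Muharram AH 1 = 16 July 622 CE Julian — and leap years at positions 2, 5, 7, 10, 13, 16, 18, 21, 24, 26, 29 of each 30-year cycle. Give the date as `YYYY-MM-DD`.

Both dates share Julian Day Number 2436802; in the Gregorian calendar that is 21 August 1959 CE.

1959-08-21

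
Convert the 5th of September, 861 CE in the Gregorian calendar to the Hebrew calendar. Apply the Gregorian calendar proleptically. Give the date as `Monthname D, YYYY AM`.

Julian Day Number of the source date = 2035782.
Converting JDN 2035782 to the Hebrew calendar gives 22 Elul 4621 AM.

Elul 22, 4621 AM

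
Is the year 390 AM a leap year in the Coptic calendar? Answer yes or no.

no

390 mod 4 = 2; in the Coptic calendar a year is leap when year mod 4 = 3, so it is a common year.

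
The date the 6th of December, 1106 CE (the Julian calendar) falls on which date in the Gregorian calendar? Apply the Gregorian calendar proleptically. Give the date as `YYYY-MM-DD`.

1106-12-13

At this point the Julian calendar is 7 days behind the Gregorian.
6 December 1106 Julian + 7 days → 13 December 1106 Gregorian.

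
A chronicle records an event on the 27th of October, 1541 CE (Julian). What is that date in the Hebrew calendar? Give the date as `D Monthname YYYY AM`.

Both dates share Julian Day Number 2284208; in the Hebrew calendar that is 6 Cheshvan 5302 AM.

6 Cheshvan 5302 AM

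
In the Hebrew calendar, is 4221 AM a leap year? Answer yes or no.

Hebrew year 4221 is year 3 of its 19-year Metonic cycle; leap years are at positions 3, 6, 8, 11, 14, 17, 19, so it is a leap year (13 months).

yes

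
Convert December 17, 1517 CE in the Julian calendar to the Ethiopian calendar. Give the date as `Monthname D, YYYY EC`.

Tahsas 21, 1510 EC

The source date corresponds to 27 December 1517 in the proleptic Gregorian calendar (JDN 2275493).
That day falls on 21 Tahsas 1510 EC in the Ethiopian calendar.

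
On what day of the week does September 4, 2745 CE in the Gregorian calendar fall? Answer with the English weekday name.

JDN 2723897 mod 7 = 1, and JDN 0 was a Monday, so this is a Tuesday.

Tuesday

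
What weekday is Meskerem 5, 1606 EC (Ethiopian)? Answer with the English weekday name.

Equivalently 12 September 1613 Gregorian, JDN 2310451.
JDN 2310451 mod 7 = 3, and JDN 0 was a Monday, so this is a Thursday.

Thursday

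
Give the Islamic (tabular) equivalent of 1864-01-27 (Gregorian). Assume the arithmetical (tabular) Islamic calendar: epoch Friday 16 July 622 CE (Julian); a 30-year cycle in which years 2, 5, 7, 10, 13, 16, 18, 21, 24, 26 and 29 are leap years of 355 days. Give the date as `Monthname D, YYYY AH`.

Sha'ban 17, 1280 AH

Both dates share Julian Day Number 2401898; in the tabular Islamic calendar that is 17 Sha'ban 1280 AH.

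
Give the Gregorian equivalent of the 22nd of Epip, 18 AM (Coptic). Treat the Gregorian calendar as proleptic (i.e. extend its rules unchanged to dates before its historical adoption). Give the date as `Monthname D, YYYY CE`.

July 17, 302 CE

Julian Day Number of the source date = 1831560.
Converting JDN 1831560 to the Gregorian calendar gives 17 July 302 CE.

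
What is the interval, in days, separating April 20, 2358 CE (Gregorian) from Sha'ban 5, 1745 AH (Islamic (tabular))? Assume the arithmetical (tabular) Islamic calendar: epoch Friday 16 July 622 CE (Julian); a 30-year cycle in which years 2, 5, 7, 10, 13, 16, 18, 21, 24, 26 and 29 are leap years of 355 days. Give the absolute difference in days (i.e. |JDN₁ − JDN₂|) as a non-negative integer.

First date → JDN 2582411; second date → JDN 2566666.
The interval is |2582411 − 2566666| = 15745 days.

15745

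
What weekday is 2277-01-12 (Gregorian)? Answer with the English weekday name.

Friday

JDN 2552729 mod 7 = 4, and JDN 0 was a Monday, so this is a Friday.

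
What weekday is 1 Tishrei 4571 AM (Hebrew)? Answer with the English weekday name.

Tuesday

This is JDN 2017156 (7 September 810 Gregorian).
Since JDN mod 7 = 1 (0 = Monday), the day is Tuesday.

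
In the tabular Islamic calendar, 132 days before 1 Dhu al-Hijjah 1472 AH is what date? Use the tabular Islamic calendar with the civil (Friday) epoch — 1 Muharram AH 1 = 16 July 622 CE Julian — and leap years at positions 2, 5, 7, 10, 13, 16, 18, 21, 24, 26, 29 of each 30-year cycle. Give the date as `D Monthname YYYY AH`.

JDN of 1 Dhu al-Hijjah 1472 AH = 2470038.
2470038 − 132 = 2469906.
JDN 2469906 in the tabular Islamic calendar is 17 Rajab 1472 AH.

17 Rajab 1472 AH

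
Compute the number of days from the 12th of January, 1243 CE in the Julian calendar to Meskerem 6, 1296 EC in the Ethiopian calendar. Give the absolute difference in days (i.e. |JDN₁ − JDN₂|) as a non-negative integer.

First date → JDN 2175075; second date → JDN 2197225.
The interval is |2175075 − 2197225| = 22150 days.

22150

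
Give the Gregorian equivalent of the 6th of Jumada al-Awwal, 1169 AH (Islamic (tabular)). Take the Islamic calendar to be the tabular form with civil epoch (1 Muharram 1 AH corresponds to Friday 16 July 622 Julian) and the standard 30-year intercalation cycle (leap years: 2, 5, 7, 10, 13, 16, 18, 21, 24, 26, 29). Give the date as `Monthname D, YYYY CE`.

February 7, 1756 CE

Julian Day Number of the source date = 2362463.
Converting JDN 2362463 to the Gregorian calendar gives 7 February 1756 CE.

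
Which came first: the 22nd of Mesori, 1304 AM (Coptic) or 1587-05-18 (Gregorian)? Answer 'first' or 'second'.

second

First date → JDN 2301302; second date → JDN 2300837.
JDN 2300837 < JDN 2301302, so the second date is earlier.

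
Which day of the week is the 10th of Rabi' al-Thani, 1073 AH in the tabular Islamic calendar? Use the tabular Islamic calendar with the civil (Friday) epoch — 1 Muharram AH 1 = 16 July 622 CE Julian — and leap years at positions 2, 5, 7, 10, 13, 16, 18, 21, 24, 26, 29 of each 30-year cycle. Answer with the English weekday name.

Equivalently 22 November 1662 Gregorian, JDN 2328419.
2328419 ≡ 2 (mod 7); counting from Monday = 0 gives Wednesday.

Wednesday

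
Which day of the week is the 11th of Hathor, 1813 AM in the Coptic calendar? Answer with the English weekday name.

Tuesday

In the Gregorian calendar this is 20 November 2096 (JDN 2486933).
2486933 ≡ 1 (mod 7); counting from Monday = 0 gives Tuesday.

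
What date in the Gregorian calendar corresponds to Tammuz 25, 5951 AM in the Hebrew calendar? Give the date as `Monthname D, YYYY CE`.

Julian Day Number of the source date = 2521504.
Converting JDN 2521504 to the Gregorian calendar gives 17 July 2191 CE.

July 17, 2191 CE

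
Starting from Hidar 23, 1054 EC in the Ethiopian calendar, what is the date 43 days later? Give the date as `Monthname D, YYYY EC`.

Tir 6, 1054 EC

The starting date is JDN 2108911; 2108911 + 43 = 2108954.
JDN 2108954 corresponds to Tir 6, 1054 EC.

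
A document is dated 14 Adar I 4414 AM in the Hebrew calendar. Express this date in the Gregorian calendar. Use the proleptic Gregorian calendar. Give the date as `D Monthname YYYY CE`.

10 February 654 CE

Both dates share Julian Day Number 1959969; in the Gregorian calendar that is 10 February 654 CE.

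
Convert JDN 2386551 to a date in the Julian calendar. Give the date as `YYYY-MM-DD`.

1822-01-08

JDN 2386551 is 20 January 1822 in the Gregorian calendar.
In the Julian calendar that day is 1822-01-08.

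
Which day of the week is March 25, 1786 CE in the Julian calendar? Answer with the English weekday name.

Equivalently 5 April 1786 Gregorian, JDN 2373478.
Since JDN mod 7 = 2 (0 = Monday), the day is Wednesday.

Wednesday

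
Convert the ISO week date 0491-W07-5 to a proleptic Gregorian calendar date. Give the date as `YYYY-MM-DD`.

0491-02-16

ISO week 1 of 491 is the week containing the first Thursday of 491.
Week 7, day 5 (Friday) lands on 0491-02-16.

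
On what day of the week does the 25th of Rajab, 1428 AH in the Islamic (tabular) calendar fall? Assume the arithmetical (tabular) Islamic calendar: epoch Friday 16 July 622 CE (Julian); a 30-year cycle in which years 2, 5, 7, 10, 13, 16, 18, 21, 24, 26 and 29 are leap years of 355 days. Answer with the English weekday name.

Thursday

In the Gregorian calendar this is 9 August 2007 (JDN 2454322).
JDN 2454322 mod 7 = 3, and JDN 0 was a Monday, so this is a Thursday.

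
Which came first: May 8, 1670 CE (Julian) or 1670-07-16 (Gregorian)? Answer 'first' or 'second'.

first

The two dates have Julian Day Numbers 2331153 and 2331212 respectively.
Since 2331153 < 2331212, the first date comes first.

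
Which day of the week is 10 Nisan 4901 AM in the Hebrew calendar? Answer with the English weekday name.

This is JDN 2137887 (27 March 1141 Gregorian).
2137887 ≡ 3 (mod 7); counting from Monday = 0 gives Thursday.

Thursday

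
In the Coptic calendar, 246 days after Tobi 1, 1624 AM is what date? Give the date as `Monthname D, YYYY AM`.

The starting date is JDN 2417951; 2417951 + 246 = 2418197.
JDN 2418197 corresponds to Thout 2, 1625 AM.

Thout 2, 1625 AM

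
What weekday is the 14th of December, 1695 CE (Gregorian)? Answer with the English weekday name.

Wednesday

Since JDN mod 7 = 2 (0 = Monday), the day is Wednesday.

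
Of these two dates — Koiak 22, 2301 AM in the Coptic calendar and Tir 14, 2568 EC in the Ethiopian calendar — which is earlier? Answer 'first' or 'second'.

Converting both to JDN: 2665216 vs 2661951; the smaller is the second.

second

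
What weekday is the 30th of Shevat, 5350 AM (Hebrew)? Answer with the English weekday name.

Equivalently 4 February 1590 Gregorian, JDN 2301830.
2301830 ≡ 6 (mod 7); counting from Monday = 0 gives Sunday.

Sunday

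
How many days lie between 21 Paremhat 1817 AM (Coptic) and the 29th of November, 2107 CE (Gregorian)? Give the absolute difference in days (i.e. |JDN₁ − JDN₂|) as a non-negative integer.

2434

First date → JDN 2488524; second date → JDN 2490958.
The interval is |2488524 − 2490958| = 2434 days.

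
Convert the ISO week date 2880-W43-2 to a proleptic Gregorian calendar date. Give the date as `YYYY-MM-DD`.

ISO week 1 of 2880 is the week containing the first Thursday of 2880.
Week 43, day 2 (Tuesday) lands on 2880-10-22.

2880-10-22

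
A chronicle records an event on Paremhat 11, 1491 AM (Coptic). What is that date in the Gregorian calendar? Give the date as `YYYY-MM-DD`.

1775-03-18

Both dates share Julian Day Number 2369442; in the Gregorian calendar that is 18 March 1775 CE.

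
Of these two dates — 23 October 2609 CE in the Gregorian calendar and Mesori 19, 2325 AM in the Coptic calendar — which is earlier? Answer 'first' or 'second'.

Converting both to JDN: 2674273 vs 2674219; the smaller is the second.

second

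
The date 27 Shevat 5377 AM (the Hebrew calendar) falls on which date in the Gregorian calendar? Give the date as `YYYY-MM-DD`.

1617-02-02

Both dates share Julian Day Number 2311690; in the Gregorian calendar that is 2 February 1617 CE.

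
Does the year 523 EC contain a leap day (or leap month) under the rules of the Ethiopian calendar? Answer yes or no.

yes

523 mod 4 = 3; in the Ethiopian calendar a year is leap when year mod 4 = 3, so it is a leap year.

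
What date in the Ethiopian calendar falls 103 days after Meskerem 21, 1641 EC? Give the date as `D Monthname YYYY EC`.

4 Tir 1641 EC

The starting date is JDN 2323251; 2323251 + 103 = 2323354.
JDN 2323354 corresponds to 4 Tir 1641 EC.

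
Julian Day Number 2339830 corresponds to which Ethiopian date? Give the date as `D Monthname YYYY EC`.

14 Yekatit 1686 EC

JDN 2339830 is 18 February 1694 in the Gregorian calendar.
In the Ethiopian calendar that day is 14 Yekatit 1686 EC.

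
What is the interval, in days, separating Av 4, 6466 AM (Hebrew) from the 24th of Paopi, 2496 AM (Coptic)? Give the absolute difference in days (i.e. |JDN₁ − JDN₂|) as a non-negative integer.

JDN of the first date = 2709623.
JDN of the second date = 2736382.
|2736382 − 2709623| = 26759.

26759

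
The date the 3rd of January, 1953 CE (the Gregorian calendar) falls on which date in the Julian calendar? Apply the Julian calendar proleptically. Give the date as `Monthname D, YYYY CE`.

December 21, 1952 CE

The Julian–Gregorian offset here is 13 days (Julian trailing).
3 January 1953 Gregorian − 13 days → 21 December 1952 Julian.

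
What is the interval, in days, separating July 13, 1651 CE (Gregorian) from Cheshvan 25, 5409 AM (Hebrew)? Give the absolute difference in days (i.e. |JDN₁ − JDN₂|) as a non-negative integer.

JDN of the first date = 2324269.
JDN of the second date = 2323294.
|2323294 − 2324269| = 975.

975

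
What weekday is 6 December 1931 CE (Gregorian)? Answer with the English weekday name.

JDN 2426682 mod 7 = 6, and JDN 0 was a Monday, so this is a Sunday.

Sunday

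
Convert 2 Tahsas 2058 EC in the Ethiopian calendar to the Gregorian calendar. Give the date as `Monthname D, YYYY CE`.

Julian Day Number of the source date = 2475631.
Converting JDN 2475631 to the Gregorian calendar gives 11 December 2065 CE.

December 11, 2065 CE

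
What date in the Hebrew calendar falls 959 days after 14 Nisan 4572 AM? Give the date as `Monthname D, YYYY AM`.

JDN of 14 Nisan 4572 AM = 2017731.
2017731 + 959 = 2018690.
JDN 2018690 in the Hebrew calendar is Cheshvan 29, 4575 AM.

Cheshvan 29, 4575 AM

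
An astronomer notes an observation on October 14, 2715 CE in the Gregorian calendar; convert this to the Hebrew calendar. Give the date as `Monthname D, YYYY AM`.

Tishrei 24, 6476 AM

Julian Day Number of the source date = 2712979.
Converting JDN 2712979 to the Hebrew calendar gives 24 Tishrei 6476 AM.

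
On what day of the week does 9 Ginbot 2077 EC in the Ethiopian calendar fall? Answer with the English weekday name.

In the Gregorian calendar this is 17 May 2085 (JDN 2482728).
JDN 2482728 mod 7 = 3, and JDN 0 was a Monday, so this is a Thursday.

Thursday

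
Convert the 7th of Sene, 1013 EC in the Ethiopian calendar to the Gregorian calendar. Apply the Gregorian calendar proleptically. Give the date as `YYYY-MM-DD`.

Both dates share Julian Day Number 2094130; in the Gregorian calendar that is 7 June 1021 CE.

1021-06-07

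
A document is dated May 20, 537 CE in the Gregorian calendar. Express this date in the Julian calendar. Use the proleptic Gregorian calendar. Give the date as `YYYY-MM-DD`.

For dates in this range the Gregorian date is 2 days ahead of the Julian.
20 May 537 Gregorian − 2 days → 18 May 537 Julian.

0537-05-18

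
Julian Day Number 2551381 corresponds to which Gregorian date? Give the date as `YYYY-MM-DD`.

Counting from JDN 2299161 = 15 Oct 1582 gives an offset of 252220 days.

2273-05-05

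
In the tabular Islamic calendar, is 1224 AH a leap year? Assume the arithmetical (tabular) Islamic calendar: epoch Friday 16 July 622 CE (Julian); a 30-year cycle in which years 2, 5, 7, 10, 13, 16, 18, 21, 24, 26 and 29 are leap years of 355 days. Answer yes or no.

Year 1224 AH is year 24 of its 30-year cycle; leap positions are 2, 5, 7, 10, 13, 16, 18, 21, 24, 26, 29, so it is a leap year (355 days).

yes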